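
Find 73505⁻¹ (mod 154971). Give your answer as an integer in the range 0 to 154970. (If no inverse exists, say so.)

Extended Euclidean algorithm:
154971 = 2×73505 + 7961
73505 = 9×7961 + 1856
7961 = 4×1856 + 537
1856 = 3×537 + 245
537 = 2×245 + 47
245 = 5×47 + 10
47 = 4×10 + 7
10 = 1×7 + 3
7 = 2×3 + 1
3 = 3×1 + 0
Since gcd(73505, 154971) = 1, back-substitute to write 1 as a combination:
1 = 7 − 2·3
1 = −2·10 + 3·7
1 = 3·47 − 14·10
1 = −14·245 + 73·47
1 = 73·537 − 160·245
1 = −160·1856 + 553·537
1 = 553·7961 − 2372·1856
1 = −2372·73505 + 21901·7961
1 = 21901·154971 − 46174·73505
So 73505·(-46174) ≡ 1 (mod 154971), and -46174 ≡ 108797 (mod 154971).

108797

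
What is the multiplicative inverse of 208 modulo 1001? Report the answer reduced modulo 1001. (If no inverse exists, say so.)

no inverse exists

Euclidean algorithm on 1001, 208:
1001 = 4×208 + 169
208 = 1×169 + 39
169 = 4×39 + 13
39 = 3×13 + 0
Since gcd = 13 > 1, 208 is not a unit mod 1001.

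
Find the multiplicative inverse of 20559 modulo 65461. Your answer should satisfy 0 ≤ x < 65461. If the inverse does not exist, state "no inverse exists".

no inverse exists

Euclidean algorithm on 65461, 20559:
65461 = 3×20559 + 3784
20559 = 5×3784 + 1639
3784 = 2×1639 + 506
1639 = 3×506 + 121
506 = 4×121 + 22
121 = 5×22 + 11
22 = 2×11 + 0
The gcd is 11, not 1, hence no inverse exists.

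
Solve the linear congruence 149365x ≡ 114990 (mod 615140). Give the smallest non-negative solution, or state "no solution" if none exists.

First find gcd(149365, 615140):
615140 = 4*149365 + 17680
149365 = 8*17680 + 7925
17680 = 2*7925 + 1830
7925 = 4*1830 + 605
1830 = 3*605 + 15
605 = 40*15 + 5
15 = 3*5 + 0
gcd = 5 and 5 | 114990, so solutions exist. Divide through by 5: 29873x ≡ 22998 (mod 123028).
Now find 29873⁻¹ mod 123028:
123028 = 4×29873 + 3536
29873 = 8×3536 + 1585
3536 = 2×1585 + 366
1585 = 4×366 + 121
366 = 3×121 + 3
121 = 40×3 + 1
3 = 3×1 + 0
Back-substitute:
1 = 121 − 40·3
1 = −40·366 + 121·121
1 = 121·1585 − 524·366
1 = −524·3536 + 1169·1585
1 = 1169·29873 − 9876·3536
1 = −9876·123028 + 40673·29873
So 29873⁻¹ ≡ 40673 (mod 123028).
Then x ≡ 40673·22998 ≡ 15770 (mod 123028); the smallest non-negative solution is x = 15770.

15770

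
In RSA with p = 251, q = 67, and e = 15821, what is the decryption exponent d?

φ(n) = (p−1)(q−1) = 250·66 = 16500.
Need d with 15821·d ≡ 1 (mod 16500). Apply the extended Euclidean algorithm:
16500 = 1×15821 + 679
15821 = 23×679 + 204
679 = 3×204 + 67
204 = 3×67 + 3
67 = 22×3 + 1
3 = 3×1 + 0
Back-substitute:
1 = 67 − 22·3
1 = −22·204 + 67·67
1 = 67·679 − 223·204
1 = −223·15821 + 5196·679
1 = 5196·16500 − 5419·15821
So 15821·(-5419) ≡ 1 (mod 16500), hence d ≡ -5419 ≡ 11081 (mod 16500).

11081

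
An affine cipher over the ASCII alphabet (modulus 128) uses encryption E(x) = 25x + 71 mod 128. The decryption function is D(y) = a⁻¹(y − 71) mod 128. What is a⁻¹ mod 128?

41

Extended Euclidean algorithm:
128 = 5*25 + 3
25 = 8*3 + 1
3 = 3*1 + 0
gcd = 1, so the inverse exists. Back-substitute:
1 = 25 − 8·3
1 = −8·128 + 41·25
So 25·41 ≡ 1 (mod 128).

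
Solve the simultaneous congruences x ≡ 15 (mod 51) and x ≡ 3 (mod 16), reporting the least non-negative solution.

Write x = 15 + 51·k. Then 51·k ≡ 3 − 15 ≡ 4 (mod 16).
Need 51⁻¹ mod 16. Extended Euclid on (16, 3):
16 = 5·3 + 1
3 = 3·1 + 0
Back-substitute:
1 = 16 − 5·3
51⁻¹ ≡ 11 (mod 16), so k ≡ 11·4 ≡ 12 (mod 16).
x = 15 + 51·12 = 627.

627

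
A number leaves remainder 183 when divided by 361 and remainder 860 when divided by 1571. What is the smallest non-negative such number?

Write x = 183 + 361·k. Then 361·k ≡ 860 − 183 ≡ 677 (mod 1571).
Need 361⁻¹ mod 1571. Extended Euclid on (1571, 361):
1571 = 4×361 + 127
361 = 2×127 + 107
127 = 1×107 + 20
107 = 5×20 + 7
20 = 2×7 + 6
7 = 1×6 + 1
6 = 6×1 + 0
Back-substitute:
1 = 7 − 6
1 = −20 + 3·7
1 = 3·107 − 16·20
1 = −16·127 + 19·107
1 = 19·361 − 54·127
1 = −54·1571 + 235·361
361⁻¹ ≡ 235 (mod 1571), so k ≡ 235·677 ≡ 424 (mod 1571).
x = 183 + 361·424 = 153247.

153247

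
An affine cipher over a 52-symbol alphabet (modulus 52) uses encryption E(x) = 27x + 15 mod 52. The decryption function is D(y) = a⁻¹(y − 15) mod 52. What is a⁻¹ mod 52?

gcd(52, 27) by repeated division:
52 = 1*27 + 25
27 = 1*25 + 2
25 = 12*2 + 1
2 = 2*1 + 0
The gcd is 1. Working backward:
1 = 25 − 12·2
1 = −12·27 + 13·25
1 = 13·52 − 25·27
So 27·(-25) ≡ 1 (mod 52), and -25 ≡ 27 (mod 52).

27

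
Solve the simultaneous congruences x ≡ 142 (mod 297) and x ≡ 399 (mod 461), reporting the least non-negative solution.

134089

Write x = 142 + 297·k. Then 297·k ≡ 399 − 142 ≡ 257 (mod 461).
Need 297⁻¹ mod 461. Extended Euclid on (461, 297):
461 = 1×297 + 164
297 = 1×164 + 133
164 = 1×133 + 31
133 = 4×31 + 9
31 = 3×9 + 4
9 = 2×4 + 1
4 = 4×1 + 0
Back-substitute:
1 = 9 − 2·4
1 = −2·31 + 7·9
1 = 7·133 − 30·31
1 = −30·164 + 37·133
1 = 37·297 − 67·164
1 = −67·461 + 104·297
297⁻¹ ≡ 104 (mod 461), so k ≡ 104·257 ≡ 451 (mod 461).
x = 142 + 297·451 = 134089.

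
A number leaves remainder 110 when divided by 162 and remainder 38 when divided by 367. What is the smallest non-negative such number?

Write x = 110 + 162·k. Then 162·k ≡ 38 − 110 ≡ 295 (mod 367).
Need 162⁻¹ mod 367. Extended Euclid on (367, 162):
367 = 2×162 + 43
162 = 3×43 + 33
43 = 1×33 + 10
33 = 3×10 + 3
10 = 3×3 + 1
3 = 3×1 + 0
Back-substitute:
1 = 10 − 3·3
1 = −3·33 + 10·10
1 = 10·43 − 13·33
1 = −13·162 + 49·43
1 = 49·367 − 111·162
162⁻¹ ≡ 256 (mod 367), so k ≡ 256·295 ≡ 285 (mod 367).
x = 110 + 162·285 = 46280.

46280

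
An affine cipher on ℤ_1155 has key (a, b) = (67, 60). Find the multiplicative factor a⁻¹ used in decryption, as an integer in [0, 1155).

Run Euclid on (1155, 67):
1155 = 17×67 + 16
67 = 4×16 + 3
16 = 5×3 + 1
3 = 3×1 + 0
gcd = 1, so the inverse exists. Back-substitute:
1 = 16 − 5·3
1 = −5·67 + 21·16
1 = 21·1155 − 362·67
So 67·(-362) ≡ 1 (mod 1155), and -362 ≡ 793 (mod 1155).

793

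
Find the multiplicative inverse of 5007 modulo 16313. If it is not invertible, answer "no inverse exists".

12260

Apply the Euclidean algorithm to 16313 and 5007:
16313 = 3*5007 + 1292
5007 = 3*1292 + 1131
1292 = 1*1131 + 161
1131 = 7*161 + 4
161 = 40*4 + 1
4 = 4*1 + 0
gcd = 1, so the inverse exists. Back-substitute:
1 = 161 − 40·4
1 = −40·1131 + 281·161
1 = 281·1292 − 321·1131
1 = −321·5007 + 1244·1292
1 = 1244·16313 − 4053·5007
So 5007·(-4053) ≡ 1 (mod 16313), and -4053 ≡ 12260 (mod 16313).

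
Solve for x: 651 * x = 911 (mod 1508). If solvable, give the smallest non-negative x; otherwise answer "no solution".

833

First find gcd(651, 1508):
1508 = 2×651 + 206
651 = 3×206 + 33
206 = 6×33 + 8
33 = 4×8 + 1
8 = 8×1 + 0
gcd = 1, so a unique solution mod 1508 exists.
Back-substitute for the Bézout coefficients:
1 = 33 − 4·8
1 = −4·206 + 25·33
1 = 25·651 − 79·206
1 = −79·1508 + 183·651
So 651·(183) ≡ 1 (mod 1508), giving 651⁻¹ ≡ 183.
x ≡ 651⁻¹·911 ≡ 183·911 ≡ 833 (mod 1508).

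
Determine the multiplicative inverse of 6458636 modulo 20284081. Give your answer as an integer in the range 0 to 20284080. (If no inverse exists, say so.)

gcd(20284081, 6458636) by repeated division:
20284081 = 3*6458636 + 908173
6458636 = 7*908173 + 101425
908173 = 8*101425 + 96773
101425 = 1*96773 + 4652
96773 = 20*4652 + 3733
4652 = 1*3733 + 919
3733 = 4*919 + 57
919 = 16*57 + 7
57 = 8*7 + 1
7 = 7*1 + 0
Since gcd(6458636, 20284081) = 1, back-substitute to write 1 as a combination:
1 = 57 − 8·7
1 = −8·919 + 129·57
1 = 129·3733 − 524·919
1 = −524·4652 + 653·3733
1 = 653·96773 − 13584·4652
1 = −13584·101425 + 14237·96773
1 = 14237·908173 − 127480·101425
1 = −127480·6458636 + 906597·908173
1 = 906597·20284081 − 2847271·6458636
Thus 6458636·(-2847271) ≡ 1 (mod 20284081); reducing, -2847271 mod 20284081 = 17436810.

17436810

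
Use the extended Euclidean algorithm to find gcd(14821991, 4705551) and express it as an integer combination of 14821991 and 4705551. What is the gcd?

Apply Euclid's algorithm to 14821991 and 4705551:
14821991 = 3*4705551 + 705338
4705551 = 6*705338 + 473523
705338 = 1*473523 + 231815
473523 = 2*231815 + 9893
231815 = 23*9893 + 4276
9893 = 2*4276 + 1341
4276 = 3*1341 + 253
1341 = 5*253 + 76
253 = 3*76 + 25
76 = 3*25 + 1
25 = 25*1 + 0
gcd(14821991, 4705551) = 1.
Working backward:
1 = 76 − 3·25
1 = −3·253 + 10·76
1 = 10·1341 − 53·253
1 = −53·4276 + 169·1341
1 = 169·9893 − 391·4276
1 = −391·231815 + 9162·9893
1 = 9162·473523 − 18715·231815
1 = −18715·705338 + 27877·473523
1 = 27877·4705551 − 185977·705338
1 = −185977·14821991 + 585808·4705551
So 1 = (-185977)·14821991 + (585808)·4705551.

1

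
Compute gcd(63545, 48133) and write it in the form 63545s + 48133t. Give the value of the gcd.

Repeated division:
63545 = 1*48133 + 15412
48133 = 3*15412 + 1897
15412 = 8*1897 + 236
1897 = 8*236 + 9
236 = 26*9 + 2
9 = 4*2 + 1
2 = 2*1 + 0
gcd(63545, 48133) = 1.
Working backward:
1 = 9 − 4·2
1 = −4·236 + 105·9
1 = 105·1897 − 844·236
1 = −844·15412 + 6857·1897
1 = 6857·48133 − 21415·15412
1 = −21415·63545 + 28272·48133
So 1 = (-21415)·63545 + (28272)·48133.

1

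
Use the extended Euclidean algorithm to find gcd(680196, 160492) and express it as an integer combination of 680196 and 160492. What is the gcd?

4

Euclidean algorithm:
680196 = 4*160492 + 38228
160492 = 4*38228 + 7580
38228 = 5*7580 + 328
7580 = 23*328 + 36
328 = 9*36 + 4
36 = 9*4 + 0
gcd(680196, 160492) = 4.
Working backward:
4 = 328 − 9·36
4 = −9·7580 + 208·328
4 = 208·38228 − 1049·7580
4 = −1049·160492 + 4404·38228
4 = 4404·680196 − 18665·160492
So 4 = (4404)·680196 + (-18665)·160492.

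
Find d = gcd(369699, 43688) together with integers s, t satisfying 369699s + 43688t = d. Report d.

Euclidean algorithm:
369699 = 8·43688 + 20195
43688 = 2·20195 + 3298
20195 = 6·3298 + 407
3298 = 8·407 + 42
407 = 9·42 + 29
42 = 1·29 + 13
29 = 2·13 + 3
13 = 4·3 + 1
3 = 3·1 + 0
gcd(369699, 43688) = 1.
Back-substituting:
1 = 13 − 4·3
1 = −4·29 + 9·13
1 = 9·42 − 13·29
1 = −13·407 + 126·42
1 = 126·3298 − 1021·407
1 = −1021·20195 + 6252·3298
1 = 6252·43688 − 13525·20195
1 = −13525·369699 + 114452·43688
So 1 = (-13525)·369699 + (114452)·43688.

1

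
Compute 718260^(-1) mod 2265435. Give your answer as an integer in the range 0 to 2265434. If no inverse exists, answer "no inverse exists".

Compute gcd(718260, 2265435):
2265435 = 3·718260 + 110655
718260 = 6·110655 + 54330
110655 = 2·54330 + 1995
54330 = 27·1995 + 465
1995 = 4·465 + 135
465 = 3·135 + 60
135 = 2·60 + 15
60 = 4·15 + 0
gcd(718260, 2265435) = 15 ≠ 1, so 718260 has no multiplicative inverse modulo 2265435.

no inverse exists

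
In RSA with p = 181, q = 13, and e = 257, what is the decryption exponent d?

353

φ(n) = (p−1)(q−1) = 180·12 = 2160.
Need d with 257·d ≡ 1 (mod 2160). Apply the extended Euclidean algorithm:
2160 = 8×257 + 104
257 = 2×104 + 49
104 = 2×49 + 6
49 = 8×6 + 1
6 = 6×1 + 0
Back-substitute:
1 = 49 − 8·6
1 = −8·104 + 17·49
1 = 17·257 − 42·104
1 = −42·2160 + 353·257
So 257·353 ≡ 1 (mod 2160), hence d = 353.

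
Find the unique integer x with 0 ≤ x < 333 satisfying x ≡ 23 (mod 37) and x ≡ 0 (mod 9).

Write x = 23 + 37·k. Then 37·k ≡ 0 − 23 ≡ 4 (mod 9).
Need 37⁻¹ mod 9. Extended Euclid on (9, 1):
9 = 9·1 + 0
37⁻¹ ≡ 1 (mod 9), so k ≡ 1·4 ≡ 4 (mod 9).
x = 23 + 37·4 = 171.

171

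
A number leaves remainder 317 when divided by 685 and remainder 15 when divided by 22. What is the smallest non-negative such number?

1687

Write x = 317 + 685·k. Then 685·k ≡ 15 − 317 ≡ 6 (mod 22).
Need 685⁻¹ mod 22. Extended Euclid on (22, 3):
22 = 7·3 + 1
3 = 3·1 + 0
Back-substitute:
1 = 22 − 7·3
685⁻¹ ≡ 15 (mod 22), so k ≡ 15·6 ≡ 2 (mod 22).
x = 317 + 685·2 = 1687.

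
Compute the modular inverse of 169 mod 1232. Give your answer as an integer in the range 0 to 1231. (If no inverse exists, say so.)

gcd(1232, 169) by repeated division:
1232 = 7×169 + 49
169 = 3×49 + 22
49 = 2×22 + 5
22 = 4×5 + 2
5 = 2×2 + 1
2 = 2×1 + 0
gcd = 1, so the inverse exists. Back-substitute:
1 = 5 − 2·2
1 = −2·22 + 9·5
1 = 9·49 − 20·22
1 = −20·169 + 69·49
1 = 69·1232 − 503·169
Thus 169·(-503) ≡ 1 (mod 1232); reducing, -503 mod 1232 = 729.

729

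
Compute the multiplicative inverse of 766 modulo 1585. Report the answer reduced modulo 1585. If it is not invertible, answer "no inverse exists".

1256

Run Euclid on (1585, 766):
1585 = 2×766 + 53
766 = 14×53 + 24
53 = 2×24 + 5
24 = 4×5 + 4
5 = 1×4 + 1
4 = 4×1 + 0
gcd = 1, so the inverse exists. Back-substitute:
1 = 5 − 4
1 = −24 + 5·5
1 = 5·53 − 11·24
1 = −11·766 + 159·53
1 = 159·1585 − 329·766
So 766·(-329) ≡ 1 (mod 1585), and -329 ≡ 1256 (mod 1585).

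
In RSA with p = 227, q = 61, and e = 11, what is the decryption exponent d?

φ(n) = (p−1)(q−1) = 226·60 = 13560.
Need d with 11·d ≡ 1 (mod 13560). Apply the extended Euclidean algorithm:
13560 = 1232×11 + 8
11 = 1×8 + 3
8 = 2×3 + 2
3 = 1×2 + 1
2 = 2×1 + 0
Back-substitute:
1 = 3 − 2
1 = −8 + 3·3
1 = 3·11 − 4·8
1 = −4·13560 + 4931·11
So 11·4931 ≡ 1 (mod 13560), hence d = 4931.

4931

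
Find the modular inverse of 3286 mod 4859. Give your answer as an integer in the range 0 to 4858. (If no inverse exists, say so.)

4269

Run Euclid on (4859, 3286):
4859 = 1·3286 + 1573
3286 = 2·1573 + 140
1573 = 11·140 + 33
140 = 4·33 + 8
33 = 4·8 + 1
8 = 8·1 + 0
gcd = 1, so the inverse exists. Back-substitute:
1 = 33 − 4·8
1 = −4·140 + 17·33
1 = 17·1573 − 191·140
1 = −191·3286 + 399·1573
1 = 399·4859 − 590·3286
Hence 3286⁻¹ ≡ -590 ≡ 4269 (mod 4859).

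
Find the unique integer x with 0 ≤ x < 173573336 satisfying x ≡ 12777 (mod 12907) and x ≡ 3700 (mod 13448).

Write x = 12777 + 12907·k. Then 12907·k ≡ 3700 − 12777 ≡ 4371 (mod 13448).
Need 12907⁻¹ mod 13448. Extended Euclid on (13448, 12907):
13448 = 1·12907 + 541
12907 = 23·541 + 464
541 = 1·464 + 77
464 = 6·77 + 2
77 = 38·2 + 1
2 = 2·1 + 0
Back-substitute:
1 = 77 − 38·2
1 = −38·464 + 229·77
1 = 229·541 − 267·464
1 = −267·12907 + 6370·541
1 = 6370·13448 − 6637·12907
12907⁻¹ ≡ 6811 (mod 13448), so k ≡ 6811·4371 ≡ 10457 (mod 13448).
x = 12777 + 12907·10457 = 134981276.

134981276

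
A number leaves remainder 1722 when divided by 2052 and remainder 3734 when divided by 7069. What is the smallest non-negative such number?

8345154

Write x = 1722 + 2052·k. Then 2052·k ≡ 3734 − 1722 ≡ 2012 (mod 7069).
Need 2052⁻¹ mod 7069. Extended Euclid on (7069, 2052):
7069 = 3×2052 + 913
2052 = 2×913 + 226
913 = 4×226 + 9
226 = 25×9 + 1
9 = 9×1 + 0
Back-substitute:
1 = 226 − 25·9
1 = −25·913 + 101·226
1 = 101·2052 − 227·913
1 = −227·7069 + 782·2052
2052⁻¹ ≡ 782 (mod 7069), so k ≡ 782·2012 ≡ 4066 (mod 7069).
x = 1722 + 2052·4066 = 8345154.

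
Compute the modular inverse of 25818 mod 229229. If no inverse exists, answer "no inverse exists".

no inverse exists

Euclidean algorithm on 229229, 25818:
229229 = 8*25818 + 22685
25818 = 1*22685 + 3133
22685 = 7*3133 + 754
3133 = 4*754 + 117
754 = 6*117 + 52
117 = 2*52 + 13
52 = 4*13 + 0
Since gcd = 13 > 1, 25818 is not a unit mod 229229.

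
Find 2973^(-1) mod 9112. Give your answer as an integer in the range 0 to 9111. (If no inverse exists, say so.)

Extended Euclidean algorithm:
9112 = 3·2973 + 193
2973 = 15·193 + 78
193 = 2·78 + 37
78 = 2·37 + 4
37 = 9·4 + 1
4 = 4·1 + 0
Since gcd(2973, 9112) = 1, back-substitute to write 1 as a combination:
1 = 37 − 9·4
1 = −9·78 + 19·37
1 = 19·193 − 47·78
1 = −47·2973 + 724·193
1 = 724·9112 − 2219·2973
So 2973·(-2219) ≡ 1 (mod 9112), and -2219 ≡ 6893 (mod 9112).

6893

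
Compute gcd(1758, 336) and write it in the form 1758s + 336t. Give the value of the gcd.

6

Euclidean algorithm:
1758 = 5*336 + 78
336 = 4*78 + 24
78 = 3*24 + 6
24 = 4*6 + 0
gcd(1758, 336) = 6.
Back-substituting:
6 = 78 − 3·24
6 = −3·336 + 13·78
6 = 13·1758 − 68·336
So 6 = (13)·1758 + (-68)·336.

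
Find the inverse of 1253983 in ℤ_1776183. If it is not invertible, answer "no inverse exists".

985870

Run Euclid on (1776183, 1253983):
1776183 = 1·1253983 + 522200
1253983 = 2·522200 + 209583
522200 = 2·209583 + 103034
209583 = 2·103034 + 3515
103034 = 29·3515 + 1099
3515 = 3·1099 + 218
1099 = 5·218 + 9
218 = 24·9 + 2
9 = 4·2 + 1
2 = 2·1 + 0
gcd = 1, so the inverse exists. Back-substitute:
1 = 9 − 4·2
1 = −4·218 + 97·9
1 = 97·1099 − 489·218
1 = −489·3515 + 1564·1099
1 = 1564·103034 − 45845·3515
1 = −45845·209583 + 93254·103034
1 = 93254·522200 − 232353·209583
1 = −232353·1253983 + 557960·522200
1 = 557960·1776183 − 790313·1253983
So 1253983·(-790313) ≡ 1 (mod 1776183), and -790313 ≡ 985870 (mod 1776183).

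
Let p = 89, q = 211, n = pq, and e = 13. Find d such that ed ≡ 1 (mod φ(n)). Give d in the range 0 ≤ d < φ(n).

φ(n) = (p−1)(q−1) = 88·210 = 18480.
Need d with 13·d ≡ 1 (mod 18480). Apply the extended Euclidean algorithm:
18480 = 1421*13 + 7
13 = 1*7 + 6
7 = 1*6 + 1
6 = 6*1 + 0
Back-substitute:
1 = 7 − 6
1 = −13 + 2·7
1 = 2·18480 − 2843·13
So 13·(-2843) ≡ 1 (mod 18480), hence d ≡ -2843 ≡ 15637 (mod 18480).

15637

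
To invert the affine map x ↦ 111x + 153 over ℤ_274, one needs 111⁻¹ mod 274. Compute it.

Run Euclid on (274, 111):
274 = 2·111 + 52
111 = 2·52 + 7
52 = 7·7 + 3
7 = 2·3 + 1
3 = 3·1 + 0
Since gcd(111, 274) = 1, back-substitute to write 1 as a combination:
1 = 7 − 2·3
1 = −2·52 + 15·7
1 = 15·111 − 32·52
1 = −32·274 + 79·111
So 111·79 ≡ 1 (mod 274).

79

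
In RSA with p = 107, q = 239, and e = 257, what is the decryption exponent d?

φ(n) = (p−1)(q−1) = 106·238 = 25228.
Need d with 257·d ≡ 1 (mod 25228). Apply the extended Euclidean algorithm:
25228 = 98×257 + 42
257 = 6×42 + 5
42 = 8×5 + 2
5 = 2×2 + 1
2 = 2×1 + 0
Back-substitute:
1 = 5 − 2·2
1 = −2·42 + 17·5
1 = 17·257 − 104·42
1 = −104·25228 + 10209·257
So 257·10209 ≡ 1 (mod 25228), hence d = 10209.

10209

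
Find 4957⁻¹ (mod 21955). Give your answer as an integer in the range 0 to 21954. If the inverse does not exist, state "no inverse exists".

gcd(21955, 4957) by repeated division:
21955 = 4*4957 + 2127
4957 = 2*2127 + 703
2127 = 3*703 + 18
703 = 39*18 + 1
18 = 18*1 + 0
gcd = 1, so the inverse exists. Back-substitute:
1 = 703 − 39·18
1 = −39·2127 + 118·703
1 = 118·4957 − 275·2127
1 = −275·21955 + 1218·4957
So 4957·1218 ≡ 1 (mod 21955).

1218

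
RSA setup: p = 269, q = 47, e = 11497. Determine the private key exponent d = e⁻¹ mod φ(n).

φ(n) = (p−1)(q−1) = 268·46 = 12328.
Need d with 11497·d ≡ 1 (mod 12328). Apply the extended Euclidean algorithm:
12328 = 1×11497 + 831
11497 = 13×831 + 694
831 = 1×694 + 137
694 = 5×137 + 9
137 = 15×9 + 2
9 = 4×2 + 1
2 = 2×1 + 0
Back-substitute:
1 = 9 − 4·2
1 = −4·137 + 61·9
1 = 61·694 − 309·137
1 = −309·831 + 370·694
1 = 370·11497 − 5119·831
1 = −5119·12328 + 5489·11497
So 11497·5489 ≡ 1 (mod 12328), hence d = 5489.

5489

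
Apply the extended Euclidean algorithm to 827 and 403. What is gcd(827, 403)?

Apply Euclid's algorithm to 827 and 403:
827 = 2·403 + 21
403 = 19·21 + 4
21 = 5·4 + 1
4 = 4·1 + 0
gcd(827, 403) = 1.
Working backward:
1 = 21 − 5·4
1 = −5·403 + 96·21
1 = 96·827 − 197·403
So 1 = (96)·827 + (-197)·403.

1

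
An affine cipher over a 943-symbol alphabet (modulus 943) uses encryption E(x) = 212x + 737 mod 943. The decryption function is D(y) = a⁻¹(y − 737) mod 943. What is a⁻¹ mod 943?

Apply the Euclidean algorithm to 943 and 212:
943 = 4×212 + 95
212 = 2×95 + 22
95 = 4×22 + 7
22 = 3×7 + 1
7 = 7×1 + 0
gcd = 1, so the inverse exists. Back-substitute:
1 = 22 − 3·7
1 = −3·95 + 13·22
1 = 13·212 − 29·95
1 = −29·943 + 129·212
So 212·129 ≡ 1 (mod 943).

129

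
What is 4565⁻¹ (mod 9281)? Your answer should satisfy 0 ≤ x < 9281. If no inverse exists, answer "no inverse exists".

5040

Apply the Euclidean algorithm to 9281 and 4565:
9281 = 2·4565 + 151
4565 = 30·151 + 35
151 = 4·35 + 11
35 = 3·11 + 2
11 = 5·2 + 1
2 = 2·1 + 0
gcd = 1, so the inverse exists. Back-substitute:
1 = 11 − 5·2
1 = −5·35 + 16·11
1 = 16·151 − 69·35
1 = −69·4565 + 2086·151
1 = 2086·9281 − 4241·4565
So 4565·(-4241) ≡ 1 (mod 9281), and -4241 ≡ 5040 (mod 9281).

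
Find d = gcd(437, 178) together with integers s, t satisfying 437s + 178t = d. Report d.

1

Apply Euclid's algorithm to 437 and 178:
437 = 2*178 + 81
178 = 2*81 + 16
81 = 5*16 + 1
16 = 16*1 + 0
gcd(437, 178) = 1.
Working backward:
1 = 81 − 5·16
1 = −5·178 + 11·81
1 = 11·437 − 27·178
So 1 = (11)·437 + (-27)·178.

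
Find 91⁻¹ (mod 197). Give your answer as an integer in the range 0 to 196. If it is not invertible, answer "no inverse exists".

13

gcd(197, 91) by repeated division:
197 = 2·91 + 15
91 = 6·15 + 1
15 = 15·1 + 0
The gcd is 1. Working backward:
1 = 91 − 6·15
1 = −6·197 + 13·91
So 91·13 ≡ 1 (mod 197).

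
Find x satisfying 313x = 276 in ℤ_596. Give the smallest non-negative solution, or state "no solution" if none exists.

376

First find gcd(313, 596):
596 = 1*313 + 283
313 = 1*283 + 30
283 = 9*30 + 13
30 = 2*13 + 4
13 = 3*4 + 1
4 = 4*1 + 0
gcd = 1, so a unique solution mod 596 exists.
Back-substitute for the Bézout coefficients:
1 = 13 − 3·4
1 = −3·30 + 7·13
1 = 7·283 − 66·30
1 = −66·313 + 73·283
1 = 73·596 − 139·313
So 313·(-139) ≡ 1 (mod 596), giving 313⁻¹ ≡ 457.
x ≡ 313⁻¹·276 ≡ 457·276 ≡ 376 (mod 596).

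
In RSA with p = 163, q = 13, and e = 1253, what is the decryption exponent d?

1733

φ(n) = (p−1)(q−1) = 162·12 = 1944.
Need d with 1253·d ≡ 1 (mod 1944). Apply the extended Euclidean algorithm:
1944 = 1*1253 + 691
1253 = 1*691 + 562
691 = 1*562 + 129
562 = 4*129 + 46
129 = 2*46 + 37
46 = 1*37 + 9
37 = 4*9 + 1
9 = 9*1 + 0
Back-substitute:
1 = 37 − 4·9
1 = −4·46 + 5·37
1 = 5·129 − 14·46
1 = −14·562 + 61·129
1 = 61·691 − 75·562
1 = −75·1253 + 136·691
1 = 136·1944 − 211·1253
So 1253·(-211) ≡ 1 (mod 1944), hence d ≡ -211 ≡ 1733 (mod 1944).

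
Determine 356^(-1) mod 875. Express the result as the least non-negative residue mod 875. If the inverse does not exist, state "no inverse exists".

671

gcd(875, 356) by repeated division:
875 = 2·356 + 163
356 = 2·163 + 30
163 = 5·30 + 13
30 = 2·13 + 4
13 = 3·4 + 1
4 = 4·1 + 0
Since gcd(356, 875) = 1, back-substitute to write 1 as a combination:
1 = 13 − 3·4
1 = −3·30 + 7·13
1 = 7·163 − 38·30
1 = −38·356 + 83·163
1 = 83·875 − 204·356
Thus 356·(-204) ≡ 1 (mod 875); reducing, -204 mod 875 = 671.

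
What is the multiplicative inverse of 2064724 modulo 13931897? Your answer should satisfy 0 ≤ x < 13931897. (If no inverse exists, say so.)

913670

Apply the Euclidean algorithm to 13931897 and 2064724:
13931897 = 6*2064724 + 1543553
2064724 = 1*1543553 + 521171
1543553 = 2*521171 + 501211
521171 = 1*501211 + 19960
501211 = 25*19960 + 2211
19960 = 9*2211 + 61
2211 = 36*61 + 15
61 = 4*15 + 1
15 = 15*1 + 0
The gcd is 1. Working backward:
1 = 61 − 4·15
1 = −4·2211 + 145·61
1 = 145·19960 − 1309·2211
1 = −1309·501211 + 32870·19960
1 = 32870·521171 − 34179·501211
1 = −34179·1543553 + 101228·521171
1 = 101228·2064724 − 135407·1543553
1 = −135407·13931897 + 913670·2064724
So 2064724·913670 ≡ 1 (mod 13931897).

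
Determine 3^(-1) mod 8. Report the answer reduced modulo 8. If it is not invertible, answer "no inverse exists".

gcd(8, 3) by repeated division:
8 = 2*3 + 2
3 = 1*2 + 1
2 = 2*1 + 0
The gcd is 1. Working backward:
1 = 3 − 2
1 = −8 + 3·3
So 3·3 ≡ 1 (mod 8).

3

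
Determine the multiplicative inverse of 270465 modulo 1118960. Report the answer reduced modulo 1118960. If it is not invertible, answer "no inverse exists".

no inverse exists

Compute gcd(270465, 1118960):
1118960 = 4×270465 + 37100
270465 = 7×37100 + 10765
37100 = 3×10765 + 4805
10765 = 2×4805 + 1155
4805 = 4×1155 + 185
1155 = 6×185 + 45
185 = 4×45 + 5
45 = 9×5 + 0
The gcd is 5, not 1, hence no inverse exists.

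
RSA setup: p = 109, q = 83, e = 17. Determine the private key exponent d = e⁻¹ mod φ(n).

φ(n) = (p−1)(q−1) = 108·82 = 8856.
Need d with 17·d ≡ 1 (mod 8856). Apply the extended Euclidean algorithm:
8856 = 520*17 + 16
17 = 1*16 + 1
16 = 16*1 + 0
Back-substitute:
1 = 17 − 16
1 = −8856 + 521·17
So 17·521 ≡ 1 (mod 8856), hence d = 521.

521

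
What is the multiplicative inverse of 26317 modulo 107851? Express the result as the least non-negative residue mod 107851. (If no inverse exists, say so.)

22589

Run Euclid on (107851, 26317):
107851 = 4·26317 + 2583
26317 = 10·2583 + 487
2583 = 5·487 + 148
487 = 3·148 + 43
148 = 3·43 + 19
43 = 2·19 + 5
19 = 3·5 + 4
5 = 1·4 + 1
4 = 4·1 + 0
gcd = 1, so the inverse exists. Back-substitute:
1 = 5 − 4
1 = −19 + 4·5
1 = 4·43 − 9·19
1 = −9·148 + 31·43
1 = 31·487 − 102·148
1 = −102·2583 + 541·487
1 = 541·26317 − 5512·2583
1 = −5512·107851 + 22589·26317
So 26317·22589 ≡ 1 (mod 107851).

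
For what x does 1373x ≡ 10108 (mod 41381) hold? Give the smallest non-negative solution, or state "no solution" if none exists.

22461

First find gcd(1373, 41381):
41381 = 30*1373 + 191
1373 = 7*191 + 36
191 = 5*36 + 11
36 = 3*11 + 3
11 = 3*3 + 2
3 = 1*2 + 1
2 = 2*1 + 0
gcd = 1, so a unique solution mod 41381 exists.
Back-substitute for the Bézout coefficients:
1 = 3 − 2
1 = −11 + 4·3
1 = 4·36 − 13·11
1 = −13·191 + 69·36
1 = 69·1373 − 496·191
1 = −496·41381 + 14949·1373
So 1373·(14949) ≡ 1 (mod 41381), giving 1373⁻¹ ≡ 14949.
x ≡ 1373⁻¹·10108 ≡ 14949·10108 ≡ 22461 (mod 41381).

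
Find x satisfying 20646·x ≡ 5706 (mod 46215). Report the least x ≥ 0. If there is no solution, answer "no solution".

2476

First find gcd(20646, 46215):
46215 = 2·20646 + 4923
20646 = 4·4923 + 954
4923 = 5·954 + 153
954 = 6·153 + 36
153 = 4·36 + 9
36 = 4·9 + 0
gcd = 9 and 9 | 5706, so solutions exist. Divide through by 9: 2294x ≡ 634 (mod 5135).
Now find 2294⁻¹ mod 5135:
5135 = 2·2294 + 547
2294 = 4·547 + 106
547 = 5·106 + 17
106 = 6·17 + 4
17 = 4·4 + 1
4 = 4·1 + 0
Back-substitute:
1 = 17 − 4·4
1 = −4·106 + 25·17
1 = 25·547 − 129·106
1 = −129·2294 + 541·547
1 = 541·5135 − 1211·2294
So 2294·(-1211) ≡ 1 (mod 5135), i.e. 2294⁻¹ ≡ 3924.
Then x ≡ 3924·634 ≡ 2476 (mod 5135); the smallest non-negative solution is x = 2476.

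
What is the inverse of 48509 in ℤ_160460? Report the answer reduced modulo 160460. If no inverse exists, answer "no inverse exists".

Extended Euclidean algorithm:
160460 = 3·48509 + 14933
48509 = 3·14933 + 3710
14933 = 4·3710 + 93
3710 = 39·93 + 83
93 = 1·83 + 10
83 = 8·10 + 3
10 = 3·3 + 1
3 = 3·1 + 0
Since gcd(48509, 160460) = 1, back-substitute to write 1 as a combination:
1 = 10 − 3·3
1 = −3·83 + 25·10
1 = 25·93 − 28·83
1 = −28·3710 + 1117·93
1 = 1117·14933 − 4496·3710
1 = −4496·48509 + 14605·14933
1 = 14605·160460 − 48311·48509
Hence 48509⁻¹ ≡ -48311 ≡ 112149 (mod 160460).

112149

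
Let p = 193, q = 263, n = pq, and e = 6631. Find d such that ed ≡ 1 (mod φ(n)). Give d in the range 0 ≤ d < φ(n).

φ(n) = (p−1)(q−1) = 192·262 = 50304.
Need d with 6631·d ≡ 1 (mod 50304). Apply the extended Euclidean algorithm:
50304 = 7·6631 + 3887
6631 = 1·3887 + 2744
3887 = 1·2744 + 1143
2744 = 2·1143 + 458
1143 = 2·458 + 227
458 = 2·227 + 4
227 = 56·4 + 3
4 = 1·3 + 1
3 = 3·1 + 0
Back-substitute:
1 = 4 − 3
1 = −227 + 57·4
1 = 57·458 − 115·227
1 = −115·1143 + 287·458
1 = 287·2744 − 689·1143
1 = −689·3887 + 976·2744
1 = 976·6631 − 1665·3887
1 = −1665·50304 + 12631·6631
So 6631·12631 ≡ 1 (mod 50304), hence d = 12631.

12631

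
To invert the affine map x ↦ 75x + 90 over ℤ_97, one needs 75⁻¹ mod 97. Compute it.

22

Apply the Euclidean algorithm to 97 and 75:
97 = 1×75 + 22
75 = 3×22 + 9
22 = 2×9 + 4
9 = 2×4 + 1
4 = 4×1 + 0
gcd = 1, so the inverse exists. Back-substitute:
1 = 9 − 2·4
1 = −2·22 + 5·9
1 = 5·75 − 17·22
1 = −17·97 + 22·75
So 75·22 ≡ 1 (mod 97).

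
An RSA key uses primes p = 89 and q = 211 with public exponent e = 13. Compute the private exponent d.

15637

φ(n) = (p−1)(q−1) = 88·210 = 18480.
Need d with 13·d ≡ 1 (mod 18480). Apply the extended Euclidean algorithm:
18480 = 1421×13 + 7
13 = 1×7 + 6
7 = 1×6 + 1
6 = 6×1 + 0
Back-substitute:
1 = 7 − 6
1 = −13 + 2·7
1 = 2·18480 − 2843·13
So 13·(-2843) ≡ 1 (mod 18480), hence d ≡ -2843 ≡ 15637 (mod 18480).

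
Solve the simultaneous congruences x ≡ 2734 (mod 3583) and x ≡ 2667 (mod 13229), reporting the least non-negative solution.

25442034

Write x = 2734 + 3583·k. Then 3583·k ≡ 2667 − 2734 ≡ 13162 (mod 13229).
Need 3583⁻¹ mod 13229. Extended Euclid on (13229, 3583):
13229 = 3·3583 + 2480
3583 = 1·2480 + 1103
2480 = 2·1103 + 274
1103 = 4·274 + 7
274 = 39·7 + 1
7 = 7·1 + 0
Back-substitute:
1 = 274 − 39·7
1 = −39·1103 + 157·274
1 = 157·2480 − 353·1103
1 = −353·3583 + 510·2480
1 = 510·13229 − 1883·3583
3583⁻¹ ≡ 11346 (mod 13229), so k ≡ 11346·13162 ≡ 7100 (mod 13229).
x = 2734 + 3583·7100 = 25442034.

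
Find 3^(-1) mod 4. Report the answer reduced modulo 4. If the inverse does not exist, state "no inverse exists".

Extended Euclidean algorithm:
4 = 1*3 + 1
3 = 3*1 + 0
Since gcd(3, 4) = 1, back-substitute to write 1 as a combination:
1 = 4 − 3
Hence 3⁻¹ ≡ -1 ≡ 3 (mod 4).

3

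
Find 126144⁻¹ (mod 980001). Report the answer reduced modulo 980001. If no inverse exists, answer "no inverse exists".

no inverse exists

Euclidean algorithm on 980001, 126144:
980001 = 7*126144 + 96993
126144 = 1*96993 + 29151
96993 = 3*29151 + 9540
29151 = 3*9540 + 531
9540 = 17*531 + 513
531 = 1*513 + 18
513 = 28*18 + 9
18 = 2*9 + 0
The gcd is 9, not 1, hence no inverse exists.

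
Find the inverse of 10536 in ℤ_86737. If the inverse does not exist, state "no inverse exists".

45830

gcd(86737, 10536) by repeated division:
86737 = 8·10536 + 2449
10536 = 4·2449 + 740
2449 = 3·740 + 229
740 = 3·229 + 53
229 = 4·53 + 17
53 = 3·17 + 2
17 = 8·2 + 1
2 = 2·1 + 0
Since gcd(10536, 86737) = 1, back-substitute to write 1 as a combination:
1 = 17 − 8·2
1 = −8·53 + 25·17
1 = 25·229 − 108·53
1 = −108·740 + 349·229
1 = 349·2449 − 1155·740
1 = −1155·10536 + 4969·2449
1 = 4969·86737 − 40907·10536
Hence 10536⁻¹ ≡ -40907 ≡ 45830 (mod 86737).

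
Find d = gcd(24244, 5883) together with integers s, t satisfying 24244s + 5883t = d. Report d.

Repeated division:
24244 = 4·5883 + 712
5883 = 8·712 + 187
712 = 3·187 + 151
187 = 1·151 + 36
151 = 4·36 + 7
36 = 5·7 + 1
7 = 7·1 + 0
gcd(24244, 5883) = 1.
Express as a combination:
1 = 36 − 5·7
1 = −5·151 + 21·36
1 = 21·187 − 26·151
1 = −26·712 + 99·187
1 = 99·5883 − 818·712
1 = −818·24244 + 3371·5883
So 1 = (-818)·24244 + (3371)·5883.

1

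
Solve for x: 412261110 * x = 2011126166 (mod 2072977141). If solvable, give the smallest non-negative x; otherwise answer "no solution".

543243326

First find gcd(412261110, 2072977141):
2072977141 = 5*412261110 + 11671591
412261110 = 35*11671591 + 3755425
11671591 = 3*3755425 + 405316
3755425 = 9*405316 + 107581
405316 = 3*107581 + 82573
107581 = 1*82573 + 25008
82573 = 3*25008 + 7549
25008 = 3*7549 + 2361
7549 = 3*2361 + 466
2361 = 5*466 + 31
466 = 15*31 + 1
31 = 31*1 + 0
gcd = 1, so a unique solution mod 2072977141 exists.
Back-substitute for the Bézout coefficients:
1 = 466 − 15·31
1 = −15·2361 + 76·466
1 = 76·7549 − 243·2361
1 = −243·25008 + 805·7549
1 = 805·82573 − 2658·25008
1 = −2658·107581 + 3463·82573
1 = 3463·405316 − 13047·107581
1 = −13047·3755425 + 120886·405316
1 = 120886·11671591 − 375705·3755425
1 = −375705·412261110 + 13270561·11671591
1 = 13270561·2072977141 − 66728510·412261110
So 412261110·(-66728510) ≡ 1 (mod 2072977141), giving 412261110⁻¹ ≡ 2006248631.
x ≡ 412261110⁻¹·2011126166 ≡ 2006248631·2011126166 ≡ 543243326 (mod 2072977141).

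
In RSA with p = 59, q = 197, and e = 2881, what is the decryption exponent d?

3425

φ(n) = (p−1)(q−1) = 58·196 = 11368.
Need d with 2881·d ≡ 1 (mod 11368). Apply the extended Euclidean algorithm:
11368 = 3*2881 + 2725
2881 = 1*2725 + 156
2725 = 17*156 + 73
156 = 2*73 + 10
73 = 7*10 + 3
10 = 3*3 + 1
3 = 3*1 + 0
Back-substitute:
1 = 10 − 3·3
1 = −3·73 + 22·10
1 = 22·156 − 47·73
1 = −47·2725 + 821·156
1 = 821·2881 − 868·2725
1 = −868·11368 + 3425·2881
So 2881·3425 ≡ 1 (mod 11368), hence d = 3425.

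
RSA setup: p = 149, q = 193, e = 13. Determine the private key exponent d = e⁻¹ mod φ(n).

φ(n) = (p−1)(q−1) = 148·192 = 28416.
Need d with 13·d ≡ 1 (mod 28416). Apply the extended Euclidean algorithm:
28416 = 2185·13 + 11
13 = 1·11 + 2
11 = 5·2 + 1
2 = 2·1 + 0
Back-substitute:
1 = 11 − 5·2
1 = −5·13 + 6·11
1 = 6·28416 − 13115·13
So 13·(-13115) ≡ 1 (mod 28416), hence d ≡ -13115 ≡ 15301 (mod 28416).

15301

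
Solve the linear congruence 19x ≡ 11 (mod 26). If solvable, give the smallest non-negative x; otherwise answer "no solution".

17

First find gcd(19, 26):
26 = 1·19 + 7
19 = 2·7 + 5
7 = 1·5 + 2
5 = 2·2 + 1
2 = 2·1 + 0
gcd = 1, so a unique solution mod 26 exists.
Back-substitute for the Bézout coefficients:
1 = 5 − 2·2
1 = −2·7 + 3·5
1 = 3·19 − 8·7
1 = −8·26 + 11·19
So 19·(11) ≡ 1 (mod 26), giving 19⁻¹ ≡ 11.
x ≡ 19⁻¹·11 ≡ 11·11 ≡ 17 (mod 26).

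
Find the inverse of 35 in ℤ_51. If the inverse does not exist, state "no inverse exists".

35

Extended Euclidean algorithm:
51 = 1*35 + 16
35 = 2*16 + 3
16 = 5*3 + 1
3 = 3*1 + 0
gcd = 1, so the inverse exists. Back-substitute:
1 = 16 − 5·3
1 = −5·35 + 11·16
1 = 11·51 − 16·35
Hence 35⁻¹ ≡ -16 ≡ 35 (mod 51).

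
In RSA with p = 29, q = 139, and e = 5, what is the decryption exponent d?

773

φ(n) = (p−1)(q−1) = 28·138 = 3864.
Need d with 5·d ≡ 1 (mod 3864). Apply the extended Euclidean algorithm:
3864 = 772*5 + 4
5 = 1*4 + 1
4 = 4*1 + 0
Back-substitute:
1 = 5 − 4
1 = −3864 + 773·5
So 5·773 ≡ 1 (mod 3864), hence d = 773.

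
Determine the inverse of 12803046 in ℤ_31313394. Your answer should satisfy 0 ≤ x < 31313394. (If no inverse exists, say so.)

no inverse exists

Compute gcd(12803046, 31313394):
31313394 = 2·12803046 + 5707302
12803046 = 2·5707302 + 1388442
5707302 = 4·1388442 + 153534
1388442 = 9·153534 + 6636
153534 = 23·6636 + 906
6636 = 7·906 + 294
906 = 3·294 + 24
294 = 12·24 + 6
24 = 4·6 + 0
gcd(12803046, 31313394) = 6 ≠ 1, so 12803046 has no multiplicative inverse modulo 31313394.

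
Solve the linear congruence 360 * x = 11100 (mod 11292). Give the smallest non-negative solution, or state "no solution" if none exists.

815

First find gcd(360, 11292):
11292 = 31·360 + 132
360 = 2·132 + 96
132 = 1·96 + 36
96 = 2·36 + 24
36 = 1·24 + 12
24 = 2·12 + 0
gcd = 12 and 12 | 11100, so solutions exist. Divide through by 12: 30x ≡ 925 (mod 941).
Now find 30⁻¹ mod 941:
941 = 31*30 + 11
30 = 2*11 + 8
11 = 1*8 + 3
8 = 2*3 + 2
3 = 1*2 + 1
2 = 2*1 + 0
Back-substitute:
1 = 3 − 2
1 = −8 + 3·3
1 = 3·11 − 4·8
1 = −4·30 + 11·11
1 = 11·941 − 345·30
So 30·(-345) ≡ 1 (mod 941), i.e. 30⁻¹ ≡ 596.
Then x ≡ 596·925 ≡ 815 (mod 941); the smallest non-negative solution is x = 815.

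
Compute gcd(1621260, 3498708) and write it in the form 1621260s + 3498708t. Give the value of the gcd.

Apply Euclid's algorithm to 3498708 and 1621260:
3498708 = 2×1621260 + 256188
1621260 = 6×256188 + 84132
256188 = 3×84132 + 3792
84132 = 22×3792 + 708
3792 = 5×708 + 252
708 = 2×252 + 204
252 = 1×204 + 48
204 = 4×48 + 12
48 = 4×12 + 0
gcd(1621260, 3498708) = 12.
Express as a combination:
12 = 204 − 4·48
12 = −4·252 + 5·204
12 = 5·708 − 14·252
12 = −14·3792 + 75·708
12 = 75·84132 − 1664·3792
12 = −1664·256188 + 5067·84132
12 = 5067·1621260 − 32066·256188
12 = −32066·3498708 + 69199·1621260
So 12 = (-32066)·3498708 + (69199)·1621260.

12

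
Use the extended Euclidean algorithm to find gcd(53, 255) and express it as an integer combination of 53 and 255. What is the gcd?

Apply Euclid's algorithm to 255 and 53:
255 = 4×53 + 43
53 = 1×43 + 10
43 = 4×10 + 3
10 = 3×3 + 1
3 = 3×1 + 0
gcd(53, 255) = 1.
Back-substituting:
1 = 10 − 3·3
1 = −3·43 + 13·10
1 = 13·53 − 16·43
1 = −16·255 + 77·53
So 1 = (-16)·255 + (77)·53.

1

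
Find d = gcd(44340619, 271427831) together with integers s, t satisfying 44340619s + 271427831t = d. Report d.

1

Apply Euclid's algorithm to 271427831 and 44340619:
271427831 = 6*44340619 + 5384117
44340619 = 8*5384117 + 1267683
5384117 = 4*1267683 + 313385
1267683 = 4*313385 + 14143
313385 = 22*14143 + 2239
14143 = 6*2239 + 709
2239 = 3*709 + 112
709 = 6*112 + 37
112 = 3*37 + 1
37 = 37*1 + 0
gcd(44340619, 271427831) = 1.
Working backward:
1 = 112 − 3·37
1 = −3·709 + 19·112
1 = 19·2239 − 60·709
1 = −60·14143 + 379·2239
1 = 379·313385 − 8398·14143
1 = −8398·1267683 + 33971·313385
1 = 33971·5384117 − 144282·1267683
1 = −144282·44340619 + 1188227·5384117
1 = 1188227·271427831 − 7273644·44340619
So 1 = (1188227)·271427831 + (-7273644)·44340619.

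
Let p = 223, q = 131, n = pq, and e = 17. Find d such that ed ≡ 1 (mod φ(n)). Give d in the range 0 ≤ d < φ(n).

φ(n) = (p−1)(q−1) = 222·130 = 28860.
Need d with 17·d ≡ 1 (mod 28860). Apply the extended Euclidean algorithm:
28860 = 1697×17 + 11
17 = 1×11 + 6
11 = 1×6 + 5
6 = 1×5 + 1
5 = 5×1 + 0
Back-substitute:
1 = 6 − 5
1 = −11 + 2·6
1 = 2·17 − 3·11
1 = −3·28860 + 5093·17
So 17·5093 ≡ 1 (mod 28860), hence d = 5093.

5093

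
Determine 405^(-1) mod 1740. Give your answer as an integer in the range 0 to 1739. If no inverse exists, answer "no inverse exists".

no inverse exists

Euclidean algorithm on 1740, 405:
1740 = 4*405 + 120
405 = 3*120 + 45
120 = 2*45 + 30
45 = 1*30 + 15
30 = 2*15 + 0
Since gcd = 15 > 1, 405 is not a unit mod 1740.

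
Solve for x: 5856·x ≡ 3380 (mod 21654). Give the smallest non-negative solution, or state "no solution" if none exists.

gcd(5856, 21654):
21654 = 3×5856 + 4086
5856 = 1×4086 + 1770
4086 = 2×1770 + 546
1770 = 3×546 + 132
546 = 4×132 + 18
132 = 7×18 + 6
18 = 3×6 + 0
gcd = 6, but 6 ∤ 3380, so the congruence has no solution.

no solution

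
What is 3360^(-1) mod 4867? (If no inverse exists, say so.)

633

Apply the Euclidean algorithm to 4867 and 3360:
4867 = 1×3360 + 1507
3360 = 2×1507 + 346
1507 = 4×346 + 123
346 = 2×123 + 100
123 = 1×100 + 23
100 = 4×23 + 8
23 = 2×8 + 7
8 = 1×7 + 1
7 = 7×1 + 0
The gcd is 1. Working backward:
1 = 8 − 7
1 = −23 + 3·8
1 = 3·100 − 13·23
1 = −13·123 + 16·100
1 = 16·346 − 45·123
1 = −45·1507 + 196·346
1 = 196·3360 − 437·1507
1 = −437·4867 + 633·3360
So 3360·633 ≡ 1 (mod 4867).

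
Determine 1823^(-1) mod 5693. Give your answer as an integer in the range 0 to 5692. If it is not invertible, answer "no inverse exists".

4041

Extended Euclidean algorithm:
5693 = 3·1823 + 224
1823 = 8·224 + 31
224 = 7·31 + 7
31 = 4·7 + 3
7 = 2·3 + 1
3 = 3·1 + 0
The gcd is 1. Working backward:
1 = 7 − 2·3
1 = −2·31 + 9·7
1 = 9·224 − 65·31
1 = −65·1823 + 529·224
1 = 529·5693 − 1652·1823
Hence 1823⁻¹ ≡ -1652 ≡ 4041 (mod 5693).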